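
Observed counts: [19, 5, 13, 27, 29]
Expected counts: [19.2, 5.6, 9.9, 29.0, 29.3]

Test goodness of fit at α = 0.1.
Chi-square goodness of fit test:
H₀: observed counts match expected distribution
H₁: observed counts differ from expected distribution
df = k - 1 = 4
χ² = Σ(O - E)²/E
   = (19 - 19.2)²/19.2 + (5 - 5.6)²/5.6 + (13 - 9.9)²/9.9 + (27 - 29.0)²/29.0 + (29 - 29.3)²/29.3
   = 0.002 + 0.064 + 0.971 + 0.138 + 0.003
   = 1.18
p-value = 0.8817

Since p-value > α = 0.1, we fail to reject H₀.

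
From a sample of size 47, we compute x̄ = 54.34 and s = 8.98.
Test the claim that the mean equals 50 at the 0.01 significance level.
One-sample t-test:
H₀: μ = 50
H₁: μ ≠ 50
df = n - 1 = 46
t = (x̄ - μ₀) / (s/√n) = (54.34 - 50) / (8.98/√47) = 3.313
p-value = 0.0018

Since p-value < α = 0.01, we reject H₀.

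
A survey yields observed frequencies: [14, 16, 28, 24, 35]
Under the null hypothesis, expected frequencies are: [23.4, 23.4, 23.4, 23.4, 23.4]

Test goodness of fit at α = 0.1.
Chi-square goodness of fit test:
H₀: observed counts match expected distribution
H₁: observed counts differ from expected distribution
df = k - 1 = 4
χ² = Σ(O - E)²/E
   = (14 - 23.4)²/23.4 + (16 - 23.4)²/23.4 + (28 - 23.4)²/23.4 + (24 - 23.4)²/23.4 + (35 - 23.4)²/23.4
   = 3.776 + 2.340 + 0.904 + 0.015 + 5.750
   = 12.79
p-value = 0.0124

Since p-value < α = 0.1, we reject H₀.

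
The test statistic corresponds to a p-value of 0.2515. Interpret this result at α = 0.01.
Since p = 0.2515 > α = 0.01, fail to reject H₀.
There is insufficient evidence to reject the null hypothesis; the result is not statistically significant at the 0.01 level.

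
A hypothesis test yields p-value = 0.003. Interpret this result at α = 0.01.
Since p = 0.003 < α = 0.01, reject H₀.
There is sufficient evidence to reject the null hypothesis; the result is statistically significant at the 0.01 level.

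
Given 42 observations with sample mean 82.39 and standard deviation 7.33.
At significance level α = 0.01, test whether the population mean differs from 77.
One-sample t-test:
H₀: μ = 77
H₁: μ ≠ 77
df = n - 1 = 41
t = (x̄ - μ₀) / (s/√n) = (82.39 - 77) / (7.33/√42) = 4.766
p-value < 0.0001

Since p-value < α = 0.01, we reject H₀.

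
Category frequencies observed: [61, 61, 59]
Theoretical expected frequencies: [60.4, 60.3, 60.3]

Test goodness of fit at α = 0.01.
Chi-square goodness of fit test:
H₀: observed counts match expected distribution
H₁: observed counts differ from expected distribution
df = k - 1 = 2
χ² = Σ(O - E)²/E
   = (61 - 60.4)²/60.4 + (61 - 60.3)²/60.3 + (59 - 60.3)²/60.3
   = 0.006 + 0.008 + 0.028
   = 0.04
p-value = 0.9792

Since p-value > α = 0.01, we fail to reject H₀.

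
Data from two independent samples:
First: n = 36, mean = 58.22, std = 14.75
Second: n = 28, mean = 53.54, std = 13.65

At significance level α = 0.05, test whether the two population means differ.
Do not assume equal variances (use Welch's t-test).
Welch's two-sample t-test:
H₀: μ₁ = μ₂
H₁: μ₁ ≠ μ₂
s₁²/n₁ = 14.75²/36 = 6.0434,  s₂²/n₂ = 13.65²/28 = 6.6544
SE = √(s₁²/n₁ + s₂²/n₂) = √(6.0434 + 6.6544) = 3.5634
df (Welch-Satterthwaite) = (s₁²/n₁ + s₂²/n₂)² / [(s₁²/n₁)²/(n₁-1) + (s₂²/n₂)²/(n₂-1)] ≈ 60.08
t = (x̄₁ - x̄₂) / SE = (58.22 - 53.54) / 3.5634 = 4.68 / 3.5634 = 1.313
p-value = 0.1941

Since p-value > α = 0.05, we fail to reject H₀.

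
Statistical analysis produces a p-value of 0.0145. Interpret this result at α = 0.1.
Since p = 0.0145 < α = 0.1, reject H₀.
There is sufficient evidence to reject the null hypothesis; the result is statistically significant at the 0.1 level.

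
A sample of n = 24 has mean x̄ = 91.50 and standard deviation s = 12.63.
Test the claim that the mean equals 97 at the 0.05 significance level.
One-sample t-test:
H₀: μ = 97
H₁: μ ≠ 97
df = n - 1 = 23
t = (x̄ - μ₀) / (s/√n) = (91.50 - 97) / (12.63/√24) = -2.133
p-value = 0.0438

Since p-value < α = 0.05, we reject H₀.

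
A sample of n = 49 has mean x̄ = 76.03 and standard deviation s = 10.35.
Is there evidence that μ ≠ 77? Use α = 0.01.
One-sample t-test:
H₀: μ = 77
H₁: μ ≠ 77
df = n - 1 = 48
t = (x̄ - μ₀) / (s/√n) = (76.03 - 77) / (10.35/√49) = -0.656
p-value = 0.5149

Since p-value > α = 0.01, we fail to reject H₀.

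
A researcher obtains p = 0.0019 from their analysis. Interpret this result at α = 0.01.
Since p = 0.0019 < α = 0.01, reject H₀.
There is sufficient evidence to reject the null hypothesis; the result is statistically significant at the 0.01 level.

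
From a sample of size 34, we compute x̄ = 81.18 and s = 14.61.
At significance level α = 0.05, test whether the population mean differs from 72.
One-sample t-test:
H₀: μ = 72
H₁: μ ≠ 72
df = n - 1 = 33
t = (x̄ - μ₀) / (s/√n) = (81.18 - 72) / (14.61/√34) = 3.664
p-value = 0.0009

Since p-value < α = 0.05, we reject H₀.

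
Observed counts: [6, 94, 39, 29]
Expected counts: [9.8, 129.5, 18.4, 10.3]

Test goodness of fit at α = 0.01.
Chi-square goodness of fit test:
H₀: observed counts match expected distribution
H₁: observed counts differ from expected distribution
df = k - 1 = 3
χ² = Σ(O - E)²/E
   = (6 - 9.8)²/9.8 + (94 - 129.5)²/129.5 + (39 - 18.4)²/18.4 + (29 - 10.3)²/10.3
   = 1.473 + 9.732 + 23.063 + 33.950
   = 68.22
p-value < 0.0001

Since p-value < α = 0.01, we reject H₀.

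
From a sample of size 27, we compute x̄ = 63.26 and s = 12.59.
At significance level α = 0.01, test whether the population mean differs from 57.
One-sample t-test:
H₀: μ = 57
H₁: μ ≠ 57
df = n - 1 = 26
t = (x̄ - μ₀) / (s/√n) = (63.26 - 57) / (12.59/√27) = 2.584
p-value = 0.0158

Since p-value > α = 0.01, we fail to reject H₀.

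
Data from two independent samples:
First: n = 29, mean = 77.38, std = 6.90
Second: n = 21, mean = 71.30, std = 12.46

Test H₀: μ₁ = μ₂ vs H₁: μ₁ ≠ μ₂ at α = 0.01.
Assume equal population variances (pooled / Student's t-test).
Student's two-sample t-test (equal variances):
H₀: μ₁ = μ₂
H₁: μ₁ ≠ μ₂
df = n₁ + n₂ - 2 = 48
Pooled variance s_p² = [(n₁-1)s₁² + (n₂-1)s₂²] / (n₁ + n₂ - 2) = [(28)(6.90²) + (20)(12.46²)] / 48 = 92.4607
SE = √(s_p²(1/n₁ + 1/n₂)) = √(92.4607 × (1/29 + 1/21)) = 2.7552
t = (x̄₁ - x̄₂) / SE = (77.38 - 71.30) / 2.7552 = 6.08 / 2.7552 = 2.207
p-value = 0.0321

Since p-value > α = 0.01, we fail to reject H₀.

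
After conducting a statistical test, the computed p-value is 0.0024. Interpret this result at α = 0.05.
Since p = 0.0024 < α = 0.05, reject H₀.
There is sufficient evidence to reject the null hypothesis; the result is statistically significant at the 0.05 level.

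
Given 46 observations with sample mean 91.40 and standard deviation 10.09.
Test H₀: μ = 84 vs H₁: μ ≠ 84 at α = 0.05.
One-sample t-test:
H₀: μ = 84
H₁: μ ≠ 84
df = n - 1 = 45
t = (x̄ - μ₀) / (s/√n) = (91.40 - 84) / (10.09/√46) = 4.974
p-value < 0.0001

Since p-value < α = 0.05, we reject H₀.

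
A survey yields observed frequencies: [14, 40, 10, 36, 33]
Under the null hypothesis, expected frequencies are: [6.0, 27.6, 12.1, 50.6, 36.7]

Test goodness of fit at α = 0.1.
Chi-square goodness of fit test:
H₀: observed counts match expected distribution
H₁: observed counts differ from expected distribution
df = k - 1 = 4
χ² = Σ(O - E)²/E
   = (14 - 6.0)²/6.0 + (40 - 27.6)²/27.6 + (10 - 12.1)²/12.1 + (36 - 50.6)²/50.6 + (33 - 36.7)²/36.7
   = 10.667 + 5.571 + 0.364 + 4.213 + 0.373
   = 21.19
p-value = 0.0003

Since p-value < α = 0.1, we reject H₀.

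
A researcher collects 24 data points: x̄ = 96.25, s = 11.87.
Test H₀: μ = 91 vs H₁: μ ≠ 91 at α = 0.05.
One-sample t-test:
H₀: μ = 91
H₁: μ ≠ 91
df = n - 1 = 23
t = (x̄ - μ₀) / (s/√n) = (96.25 - 91) / (11.87/√24) = 2.167
p-value = 0.0409

Since p-value < α = 0.05, we reject H₀.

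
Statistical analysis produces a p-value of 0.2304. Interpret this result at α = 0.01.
Since p = 0.2304 > α = 0.01, fail to reject H₀.
There is insufficient evidence to reject the null hypothesis; the result is not statistically significant at the 0.01 level.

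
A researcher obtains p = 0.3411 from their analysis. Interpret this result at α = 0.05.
Since p = 0.3411 > α = 0.05, fail to reject H₀.
There is insufficient evidence to reject the null hypothesis; the result is not statistically significant at the 0.05 level.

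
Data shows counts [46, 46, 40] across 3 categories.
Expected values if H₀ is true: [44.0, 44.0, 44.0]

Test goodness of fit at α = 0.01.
Chi-square goodness of fit test:
H₀: observed counts match expected distribution
H₁: observed counts differ from expected distribution
df = k - 1 = 2
χ² = Σ(O - E)²/E
   = (46 - 44.0)²/44.0 + (46 - 44.0)²/44.0 + (40 - 44.0)²/44.0
   = 0.091 + 0.091 + 0.364
   = 0.55
p-value = 0.7613

Since p-value > α = 0.01, we fail to reject H₀.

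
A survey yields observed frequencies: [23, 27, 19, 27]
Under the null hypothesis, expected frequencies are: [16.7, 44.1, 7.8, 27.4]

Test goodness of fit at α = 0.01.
Chi-square goodness of fit test:
H₀: observed counts match expected distribution
H₁: observed counts differ from expected distribution
df = k - 1 = 3
χ² = Σ(O - E)²/E
   = (23 - 16.7)²/16.7 + (27 - 44.1)²/44.1 + (19 - 7.8)²/7.8 + (27 - 27.4)²/27.4
   = 2.377 + 6.631 + 16.082 + 0.006
   = 25.10
p-value < 0.0001

Since p-value < α = 0.01, we reject H₀.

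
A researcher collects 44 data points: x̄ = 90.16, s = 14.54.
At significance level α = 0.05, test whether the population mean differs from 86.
One-sample t-test:
H₀: μ = 86
H₁: μ ≠ 86
df = n - 1 = 43
t = (x̄ - μ₀) / (s/√n) = (90.16 - 86) / (14.54/√44) = 1.898
p-value = 0.0644

Since p-value > α = 0.05, we fail to reject H₀.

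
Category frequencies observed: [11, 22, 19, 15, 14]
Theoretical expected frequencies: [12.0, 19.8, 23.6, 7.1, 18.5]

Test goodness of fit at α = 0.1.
Chi-square goodness of fit test:
H₀: observed counts match expected distribution
H₁: observed counts differ from expected distribution
df = k - 1 = 4
χ² = Σ(O - E)²/E
   = (11 - 12.0)²/12.0 + (22 - 19.8)²/19.8 + (19 - 23.6)²/23.6 + (15 - 7.1)²/7.1 + (14 - 18.5)²/18.5
   = 0.083 + 0.244 + 0.897 + 8.790 + 1.095
   = 11.11
p-value = 0.0254

Since p-value < α = 0.1, we reject H₀.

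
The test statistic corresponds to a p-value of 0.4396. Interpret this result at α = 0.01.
Since p = 0.4396 > α = 0.01, fail to reject H₀.
There is insufficient evidence to reject the null hypothesis; the result is not statistically significant at the 0.01 level.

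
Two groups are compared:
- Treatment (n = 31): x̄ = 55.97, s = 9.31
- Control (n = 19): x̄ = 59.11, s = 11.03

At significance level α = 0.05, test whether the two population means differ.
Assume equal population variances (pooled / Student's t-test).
Student's two-sample t-test (equal variances):
H₀: μ₁ = μ₂
H₁: μ₁ ≠ μ₂
df = n₁ + n₂ - 2 = 48
Pooled variance s_p² = [(n₁-1)s₁² + (n₂-1)s₂²] / (n₁ + n₂ - 2) = [(30)(9.31²) + (18)(11.03²)] / 48 = 99.7954
SE = √(s_p²(1/n₁ + 1/n₂)) = √(99.7954 × (1/31 + 1/19)) = 2.9106
t = (x̄₁ - x̄₂) / SE = (55.97 - 59.11) / 2.9106 = -3.14 / 2.9106 = -1.079
p-value = 0.2861

Since p-value > α = 0.05, we fail to reject H₀.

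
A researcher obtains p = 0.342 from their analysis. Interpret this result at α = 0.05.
Since p = 0.342 > α = 0.05, fail to reject H₀.
There is insufficient evidence to reject the null hypothesis; the result is not statistically significant at the 0.05 level.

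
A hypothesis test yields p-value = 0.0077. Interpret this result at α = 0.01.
Since p = 0.0077 < α = 0.01, reject H₀.
There is sufficient evidence to reject the null hypothesis; the result is statistically significant at the 0.01 level.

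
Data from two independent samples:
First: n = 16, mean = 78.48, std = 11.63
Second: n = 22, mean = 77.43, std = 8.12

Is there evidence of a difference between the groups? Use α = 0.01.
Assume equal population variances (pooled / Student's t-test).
Student's two-sample t-test (equal variances):
H₀: μ₁ = μ₂
H₁: μ₁ ≠ μ₂
df = n₁ + n₂ - 2 = 36
Pooled variance s_p² = [(n₁-1)s₁² + (n₂-1)s₂²] / (n₁ + n₂ - 2) = [(15)(11.63²) + (21)(8.12²)] / 36 = 94.8188
SE = √(s_p²(1/n₁ + 1/n₂)) = √(94.8188 × (1/16 + 1/22)) = 3.1994
t = (x̄₁ - x̄₂) / SE = (78.48 - 77.43) / 3.1994 = 1.05 / 3.1994 = 0.328
p-value = 0.7447

Since p-value > α = 0.01, we fail to reject H₀.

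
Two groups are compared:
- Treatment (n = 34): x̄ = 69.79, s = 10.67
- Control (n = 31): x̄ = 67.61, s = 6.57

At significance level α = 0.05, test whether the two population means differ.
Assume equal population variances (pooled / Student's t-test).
Student's two-sample t-test (equal variances):
H₀: μ₁ = μ₂
H₁: μ₁ ≠ μ₂
df = n₁ + n₂ - 2 = 63
Pooled variance s_p² = [(n₁-1)s₁² + (n₂-1)s₂²] / (n₁ + n₂ - 2) = [(33)(10.67²) + (30)(6.57²)] / 63 = 80.1899
SE = √(s_p²(1/n₁ + 1/n₂)) = √(80.1899 × (1/34 + 1/31)) = 2.2238
t = (x̄₁ - x̄₂) / SE = (69.79 - 67.61) / 2.2238 = 2.18 / 2.2238 = 0.980
p-value = 0.3307

Since p-value > α = 0.05, we fail to reject H₀.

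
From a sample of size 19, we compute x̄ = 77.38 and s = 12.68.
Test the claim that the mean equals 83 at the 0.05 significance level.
One-sample t-test:
H₀: μ = 83
H₁: μ ≠ 83
df = n - 1 = 18
t = (x̄ - μ₀) / (s/√n) = (77.38 - 83) / (12.68/√19) = -1.932
p-value = 0.0693

Since p-value > α = 0.05, we fail to reject H₀.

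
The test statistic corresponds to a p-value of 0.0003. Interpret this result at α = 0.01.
Since p = 0.0003 < α = 0.01, reject H₀.
There is sufficient evidence to reject the null hypothesis; the result is statistically significant at the 0.01 level.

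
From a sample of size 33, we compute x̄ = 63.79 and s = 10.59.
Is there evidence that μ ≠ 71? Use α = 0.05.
One-sample t-test:
H₀: μ = 71
H₁: μ ≠ 71
df = n - 1 = 32
t = (x̄ - μ₀) / (s/√n) = (63.79 - 71) / (10.59/√33) = -3.911
p-value = 0.0004

Since p-value < α = 0.05, we reject H₀.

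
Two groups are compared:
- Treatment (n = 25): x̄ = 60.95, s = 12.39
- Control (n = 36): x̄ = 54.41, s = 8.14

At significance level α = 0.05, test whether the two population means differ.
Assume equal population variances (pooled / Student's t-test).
Student's two-sample t-test (equal variances):
H₀: μ₁ = μ₂
H₁: μ₁ ≠ μ₂
df = n₁ + n₂ - 2 = 59
Pooled variance s_p² = [(n₁-1)s₁² + (n₂-1)s₂²] / (n₁ + n₂ - 2) = [(24)(12.39²) + (35)(8.14²)] / 59 = 101.7521
SE = √(s_p²(1/n₁ + 1/n₂)) = √(101.7521 × (1/25 + 1/36)) = 2.6261
t = (x̄₁ - x̄₂) / SE = (60.95 - 54.41) / 2.6261 = 6.54 / 2.6261 = 2.490
p-value = 0.0156

Since p-value < α = 0.05, we reject H₀.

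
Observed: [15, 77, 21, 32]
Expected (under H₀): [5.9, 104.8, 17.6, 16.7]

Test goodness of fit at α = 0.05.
Chi-square goodness of fit test:
H₀: observed counts match expected distribution
H₁: observed counts differ from expected distribution
df = k - 1 = 3
χ² = Σ(O - E)²/E
   = (15 - 5.9)²/5.9 + (77 - 104.8)²/104.8 + (21 - 17.6)²/17.6 + (32 - 16.7)²/16.7
   = 14.036 + 7.374 + 0.657 + 14.017
   = 36.08
p-value < 0.0001

Since p-value < α = 0.05, we reject H₀.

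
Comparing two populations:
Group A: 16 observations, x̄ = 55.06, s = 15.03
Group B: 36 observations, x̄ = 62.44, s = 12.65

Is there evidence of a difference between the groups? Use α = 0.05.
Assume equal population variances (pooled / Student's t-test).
Student's two-sample t-test (equal variances):
H₀: μ₁ = μ₂
H₁: μ₁ ≠ μ₂
df = n₁ + n₂ - 2 = 50
Pooled variance s_p² = [(n₁-1)s₁² + (n₂-1)s₂²] / (n₁ + n₂ - 2) = [(15)(15.03²) + (35)(12.65²)] / 50 = 179.7860
SE = √(s_p²(1/n₁ + 1/n₂)) = √(179.7860 × (1/16 + 1/36)) = 4.0287
t = (x̄₁ - x̄₂) / SE = (55.06 - 62.44) / 4.0287 = -7.38 / 4.0287 = -1.832
p-value = 0.0729

Since p-value > α = 0.05, we fail to reject H₀.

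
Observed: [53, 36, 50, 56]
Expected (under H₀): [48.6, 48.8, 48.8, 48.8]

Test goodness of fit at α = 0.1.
Chi-square goodness of fit test:
H₀: observed counts match expected distribution
H₁: observed counts differ from expected distribution
df = k - 1 = 3
χ² = Σ(O - E)²/E
   = (53 - 48.6)²/48.6 + (36 - 48.8)²/48.8 + (50 - 48.8)²/48.8 + (56 - 48.8)²/48.8
   = 0.398 + 3.357 + 0.030 + 1.062
   = 4.85
p-value = 0.1833

Since p-value > α = 0.1, we fail to reject H₀.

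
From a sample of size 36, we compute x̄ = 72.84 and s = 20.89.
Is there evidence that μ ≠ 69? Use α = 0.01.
One-sample t-test:
H₀: μ = 69
H₁: μ ≠ 69
df = n - 1 = 35
t = (x̄ - μ₀) / (s/√n) = (72.84 - 69) / (20.89/√36) = 1.103
p-value = 0.2776

Since p-value > α = 0.01, we fail to reject H₀.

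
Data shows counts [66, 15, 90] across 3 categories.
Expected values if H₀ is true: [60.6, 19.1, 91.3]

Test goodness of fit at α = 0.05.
Chi-square goodness of fit test:
H₀: observed counts match expected distribution
H₁: observed counts differ from expected distribution
df = k - 1 = 2
χ² = Σ(O - E)²/E
   = (66 - 60.6)²/60.6 + (15 - 19.1)²/19.1 + (90 - 91.3)²/91.3
   = 0.481 + 0.880 + 0.019
   = 1.38
p-value = 0.5016

Since p-value > α = 0.05, we fail to reject H₀.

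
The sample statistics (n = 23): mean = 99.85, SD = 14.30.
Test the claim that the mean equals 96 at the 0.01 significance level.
One-sample t-test:
H₀: μ = 96
H₁: μ ≠ 96
df = n - 1 = 22
t = (x̄ - μ₀) / (s/√n) = (99.85 - 96) / (14.30/√23) = 1.291
p-value = 0.2100

Since p-value > α = 0.01, we fail to reject H₀.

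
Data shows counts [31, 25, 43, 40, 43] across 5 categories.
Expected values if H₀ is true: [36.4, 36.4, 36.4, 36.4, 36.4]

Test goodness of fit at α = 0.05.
Chi-square goodness of fit test:
H₀: observed counts match expected distribution
H₁: observed counts differ from expected distribution
df = k - 1 = 4
χ² = Σ(O - E)²/E
   = (31 - 36.4)²/36.4 + (25 - 36.4)²/36.4 + (43 - 36.4)²/36.4 + (40 - 36.4)²/36.4 + (43 - 36.4)²/36.4
   = 0.801 + 3.570 + 1.197 + 0.356 + 1.197
   = 7.12
p-value = 0.1296

Since p-value > α = 0.05, we fail to reject H₀.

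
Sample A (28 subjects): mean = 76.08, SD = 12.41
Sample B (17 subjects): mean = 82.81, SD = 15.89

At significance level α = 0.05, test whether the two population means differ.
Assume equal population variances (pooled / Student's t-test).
Student's two-sample t-test (equal variances):
H₀: μ₁ = μ₂
H₁: μ₁ ≠ μ₂
df = n₁ + n₂ - 2 = 43
Pooled variance s_p² = [(n₁-1)s₁² + (n₂-1)s₂²] / (n₁ + n₂ - 2) = [(27)(12.41²) + (16)(15.89²)] / 43 = 190.6533
SE = √(s_p²(1/n₁ + 1/n₂)) = √(190.6533 × (1/28 + 1/17)) = 4.2455
t = (x̄₁ - x̄₂) / SE = (76.08 - 82.81) / 4.2455 = -6.73 / 4.2455 = -1.585
p-value = 0.1202

Since p-value > α = 0.05, we fail to reject H₀.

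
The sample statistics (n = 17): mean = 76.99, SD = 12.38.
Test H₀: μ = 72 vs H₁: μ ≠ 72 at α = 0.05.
One-sample t-test:
H₀: μ = 72
H₁: μ ≠ 72
df = n - 1 = 16
t = (x̄ - μ₀) / (s/√n) = (76.99 - 72) / (12.38/√17) = 1.662
p-value = 0.1160

Since p-value > α = 0.05, we fail to reject H₀.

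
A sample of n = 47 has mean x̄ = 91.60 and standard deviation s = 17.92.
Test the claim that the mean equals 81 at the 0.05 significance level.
One-sample t-test:
H₀: μ = 81
H₁: μ ≠ 81
df = n - 1 = 46
t = (x̄ - μ₀) / (s/√n) = (91.60 - 81) / (17.92/√47) = 4.055
p-value = 0.0002

Since p-value < α = 0.05, we reject H₀.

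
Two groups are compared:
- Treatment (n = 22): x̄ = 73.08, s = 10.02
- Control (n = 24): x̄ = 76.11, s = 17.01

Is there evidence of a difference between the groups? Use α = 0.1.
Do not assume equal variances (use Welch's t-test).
Welch's two-sample t-test:
H₀: μ₁ = μ₂
H₁: μ₁ ≠ μ₂
s₁²/n₁ = 10.02²/22 = 4.5637,  s₂²/n₂ = 17.01²/24 = 12.0558
SE = √(s₁²/n₁ + s₂²/n₂) = √(4.5637 + 12.0558) = 4.0767
df (Welch-Satterthwaite) = (s₁²/n₁ + s₂²/n₂)² / [(s₁²/n₁)²/(n₁-1) + (s₂²/n₂)²/(n₂-1)] ≈ 37.78
t = (x̄₁ - x̄₂) / SE = (73.08 - 76.11) / 4.0767 = -3.03 / 4.0767 = -0.743
p-value = 0.4619

Since p-value > α = 0.1, we fail to reject H₀.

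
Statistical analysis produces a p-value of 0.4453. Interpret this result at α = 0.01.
Since p = 0.4453 > α = 0.01, fail to reject H₀.
There is insufficient evidence to reject the null hypothesis; the result is not statistically significant at the 0.01 level.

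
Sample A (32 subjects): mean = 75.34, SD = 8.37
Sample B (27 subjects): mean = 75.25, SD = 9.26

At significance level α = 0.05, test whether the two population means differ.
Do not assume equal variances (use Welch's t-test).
Welch's two-sample t-test:
H₀: μ₁ = μ₂
H₁: μ₁ ≠ μ₂
s₁²/n₁ = 8.37²/32 = 2.1893,  s₂²/n₂ = 9.26²/27 = 3.1758
SE = √(s₁²/n₁ + s₂²/n₂) = √(2.1893 + 3.1758) = 2.3163
df (Welch-Satterthwaite) = (s₁²/n₁ + s₂²/n₂)² / [(s₁²/n₁)²/(n₁-1) + (s₂²/n₂)²/(n₂-1)] ≈ 53.06
t = (x̄₁ - x̄₂) / SE = (75.34 - 75.25) / 2.3163 = 0.09 / 2.3163 = 0.039
p-value = 0.9692

Since p-value > α = 0.05, we fail to reject H₀.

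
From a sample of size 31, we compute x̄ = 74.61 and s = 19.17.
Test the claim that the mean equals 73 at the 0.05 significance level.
One-sample t-test:
H₀: μ = 73
H₁: μ ≠ 73
df = n - 1 = 30
t = (x̄ - μ₀) / (s/√n) = (74.61 - 73) / (19.17/√31) = 0.468
p-value = 0.6434

Since p-value > α = 0.05, we fail to reject H₀.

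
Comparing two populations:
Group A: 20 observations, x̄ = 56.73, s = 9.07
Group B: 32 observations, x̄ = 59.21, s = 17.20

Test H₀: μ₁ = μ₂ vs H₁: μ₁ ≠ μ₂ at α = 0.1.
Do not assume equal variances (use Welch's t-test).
Welch's two-sample t-test:
H₀: μ₁ = μ₂
H₁: μ₁ ≠ μ₂
s₁²/n₁ = 9.07²/20 = 4.1132,  s₂²/n₂ = 17.20²/32 = 9.2450
SE = √(s₁²/n₁ + s₂²/n₂) = √(4.1132 + 9.2450) = 3.6549
df (Welch-Satterthwaite) = (s₁²/n₁ + s₂²/n₂)² / [(s₁²/n₁)²/(n₁-1) + (s₂²/n₂)²/(n₂-1)] ≈ 48.92
t = (x̄₁ - x̄₂) / SE = (56.73 - 59.21) / 3.6549 = -2.48 / 3.6549 = -0.679
p-value = 0.5006

Since p-value > α = 0.1, we fail to reject H₀.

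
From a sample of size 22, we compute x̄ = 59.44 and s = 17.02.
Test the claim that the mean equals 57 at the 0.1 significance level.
One-sample t-test:
H₀: μ = 57
H₁: μ ≠ 57
df = n - 1 = 21
t = (x̄ - μ₀) / (s/√n) = (59.44 - 57) / (17.02/√22) = 0.672
p-value = 0.5086

Since p-value > α = 0.1, we fail to reject H₀.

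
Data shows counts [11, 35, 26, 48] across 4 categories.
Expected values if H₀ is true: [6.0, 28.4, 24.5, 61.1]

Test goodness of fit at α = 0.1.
Chi-square goodness of fit test:
H₀: observed counts match expected distribution
H₁: observed counts differ from expected distribution
df = k - 1 = 3
χ² = Σ(O - E)²/E
   = (11 - 6.0)²/6.0 + (35 - 28.4)²/28.4 + (26 - 24.5)²/24.5 + (48 - 61.1)²/61.1
   = 4.167 + 1.534 + 0.092 + 2.809
   = 8.60
p-value = 0.0351

Since p-value < α = 0.1, we reject H₀.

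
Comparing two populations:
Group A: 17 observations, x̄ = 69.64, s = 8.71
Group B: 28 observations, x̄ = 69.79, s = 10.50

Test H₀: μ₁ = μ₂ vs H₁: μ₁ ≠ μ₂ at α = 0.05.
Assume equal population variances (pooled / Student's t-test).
Student's two-sample t-test (equal variances):
H₀: μ₁ = μ₂
H₁: μ₁ ≠ μ₂
df = n₁ + n₂ - 2 = 43
Pooled variance s_p² = [(n₁-1)s₁² + (n₂-1)s₂²] / (n₁ + n₂ - 2) = [(16)(8.71²) + (27)(10.50²)] / 43 = 97.4552
SE = √(s_p²(1/n₁ + 1/n₂)) = √(97.4552 × (1/17 + 1/28)) = 3.0353
t = (x̄₁ - x̄₂) / SE = (69.64 - 69.79) / 3.0353 = -0.15 / 3.0353 = -0.049
p-value = 0.9608

Since p-value > α = 0.05, we fail to reject H₀.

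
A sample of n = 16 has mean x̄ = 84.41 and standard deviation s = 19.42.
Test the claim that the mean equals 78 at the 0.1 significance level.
One-sample t-test:
H₀: μ = 78
H₁: μ ≠ 78
df = n - 1 = 15
t = (x̄ - μ₀) / (s/√n) = (84.41 - 78) / (19.42/√16) = 1.320
p-value = 0.2065

Since p-value > α = 0.1, we fail to reject H₀.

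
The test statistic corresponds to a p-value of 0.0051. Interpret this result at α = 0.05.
Since p = 0.0051 < α = 0.05, reject H₀.
There is sufficient evidence to reject the null hypothesis; the result is statistically significant at the 0.05 level.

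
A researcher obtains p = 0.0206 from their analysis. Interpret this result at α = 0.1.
Since p = 0.0206 < α = 0.1, reject H₀.
There is sufficient evidence to reject the null hypothesis; the result is statistically significant at the 0.1 level.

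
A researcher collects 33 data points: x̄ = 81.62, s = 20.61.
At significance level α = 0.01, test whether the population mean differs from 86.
One-sample t-test:
H₀: μ = 86
H₁: μ ≠ 86
df = n - 1 = 32
t = (x̄ - μ₀) / (s/√n) = (81.62 - 86) / (20.61/√33) = -1.221
p-value = 0.2311

Since p-value > α = 0.01, we fail to reject H₀.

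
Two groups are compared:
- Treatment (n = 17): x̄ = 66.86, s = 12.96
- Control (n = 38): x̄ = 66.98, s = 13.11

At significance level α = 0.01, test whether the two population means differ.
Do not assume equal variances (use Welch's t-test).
Welch's two-sample t-test:
H₀: μ₁ = μ₂
H₁: μ₁ ≠ μ₂
s₁²/n₁ = 12.96²/17 = 9.8801,  s₂²/n₂ = 13.11²/38 = 4.5229
SE = √(s₁²/n₁ + s₂²/n₂) = √(9.8801 + 4.5229) = 3.7951
df (Welch-Satterthwaite) = (s₁²/n₁ + s₂²/n₂)² / [(s₁²/n₁)²/(n₁-1) + (s₂²/n₂)²/(n₂-1)] ≈ 31.18
t = (x̄₁ - x̄₂) / SE = (66.86 - 66.98) / 3.7951 = -0.12 / 3.7951 = -0.032
p-value = 0.9750

Since p-value > α = 0.01, we fail to reject H₀.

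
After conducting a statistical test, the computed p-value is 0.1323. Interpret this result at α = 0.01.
Since p = 0.1323 > α = 0.01, fail to reject H₀.
There is insufficient evidence to reject the null hypothesis; the result is not statistically significant at the 0.01 level.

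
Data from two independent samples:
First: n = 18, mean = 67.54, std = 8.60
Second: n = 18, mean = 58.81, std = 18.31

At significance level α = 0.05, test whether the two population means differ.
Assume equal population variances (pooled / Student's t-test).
Student's two-sample t-test (equal variances):
H₀: μ₁ = μ₂
H₁: μ₁ ≠ μ₂
df = n₁ + n₂ - 2 = 34
Pooled variance s_p² = [(n₁-1)s₁² + (n₂-1)s₂²] / (n₁ + n₂ - 2) = [(17)(8.60²) + (17)(18.31²)] / 34 = 204.6080
SE = √(s_p²(1/n₁ + 1/n₂)) = √(204.6080 × (1/18 + 1/18)) = 4.7680
t = (x̄₁ - x̄₂) / SE = (67.54 - 58.81) / 4.7680 = 8.73 / 4.7680 = 1.831
p-value = 0.0759

Since p-value > α = 0.05, we fail to reject H₀.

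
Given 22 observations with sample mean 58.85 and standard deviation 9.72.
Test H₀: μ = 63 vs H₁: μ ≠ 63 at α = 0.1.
One-sample t-test:
H₀: μ = 63
H₁: μ ≠ 63
df = n - 1 = 21
t = (x̄ - μ₀) / (s/√n) = (58.85 - 63) / (9.72/√22) = -2.003
p-value = 0.0583

Since p-value < α = 0.1, we reject H₀.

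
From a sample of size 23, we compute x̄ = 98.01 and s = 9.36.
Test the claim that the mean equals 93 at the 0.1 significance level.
One-sample t-test:
H₀: μ = 93
H₁: μ ≠ 93
df = n - 1 = 22
t = (x̄ - μ₀) / (s/√n) = (98.01 - 93) / (9.36/√23) = 2.567
p-value = 0.0176

Since p-value < α = 0.1, we reject H₀.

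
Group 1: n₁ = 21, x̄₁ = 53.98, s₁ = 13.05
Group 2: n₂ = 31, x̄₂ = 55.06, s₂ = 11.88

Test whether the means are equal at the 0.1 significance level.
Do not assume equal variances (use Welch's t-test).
Welch's two-sample t-test:
H₀: μ₁ = μ₂
H₁: μ₁ ≠ μ₂
s₁²/n₁ = 13.05²/21 = 8.1096,  s₂²/n₂ = 11.88²/31 = 4.5527
SE = √(s₁²/n₁ + s₂²/n₂) = √(8.1096 + 4.5527) = 3.5584
df (Welch-Satterthwaite) = (s₁²/n₁ + s₂²/n₂)² / [(s₁²/n₁)²/(n₁-1) + (s₂²/n₂)²/(n₂-1)] ≈ 40.29
t = (x̄₁ - x̄₂) / SE = (53.98 - 55.06) / 3.5584 = -1.08 / 3.5584 = -0.304
p-value = 0.7631

Since p-value > α = 0.1, we fail to reject H₀.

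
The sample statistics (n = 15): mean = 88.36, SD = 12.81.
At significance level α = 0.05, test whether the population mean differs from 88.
One-sample t-test:
H₀: μ = 88
H₁: μ ≠ 88
df = n - 1 = 14
t = (x̄ - μ₀) / (s/√n) = (88.36 - 88) / (12.81/√15) = 0.109
p-value = 0.9149

Since p-value > α = 0.05, we fail to reject H₀.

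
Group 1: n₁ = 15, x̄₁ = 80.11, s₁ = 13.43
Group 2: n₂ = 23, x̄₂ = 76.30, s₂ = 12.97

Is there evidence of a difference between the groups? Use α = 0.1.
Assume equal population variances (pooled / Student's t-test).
Student's two-sample t-test (equal variances):
H₀: μ₁ = μ₂
H₁: μ₁ ≠ μ₂
df = n₁ + n₂ - 2 = 36
Pooled variance s_p² = [(n₁-1)s₁² + (n₂-1)s₂²] / (n₁ + n₂ - 2) = [(14)(13.43²) + (22)(12.97²)] / 36 = 172.9436
SE = √(s_p²(1/n₁ + 1/n₂)) = √(172.9436 × (1/15 + 1/23)) = 4.3645
t = (x̄₁ - x̄₂) / SE = (80.11 - 76.30) / 4.3645 = 3.81 / 4.3645 = 0.873
p-value = 0.3885

Since p-value > α = 0.1, we fail to reject H₀.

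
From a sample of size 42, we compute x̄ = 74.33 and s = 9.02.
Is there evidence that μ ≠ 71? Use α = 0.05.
One-sample t-test:
H₀: μ = 71
H₁: μ ≠ 71
df = n - 1 = 41
t = (x̄ - μ₀) / (s/√n) = (74.33 - 71) / (9.02/√42) = 2.393
p-value = 0.0214

Since p-value < α = 0.05, we reject H₀.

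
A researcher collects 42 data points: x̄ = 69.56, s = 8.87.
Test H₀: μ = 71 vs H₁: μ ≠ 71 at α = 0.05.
One-sample t-test:
H₀: μ = 71
H₁: μ ≠ 71
df = n - 1 = 41
t = (x̄ - μ₀) / (s/√n) = (69.56 - 71) / (8.87/√42) = -1.052
p-value = 0.2989

Since p-value > α = 0.05, we fail to reject H₀.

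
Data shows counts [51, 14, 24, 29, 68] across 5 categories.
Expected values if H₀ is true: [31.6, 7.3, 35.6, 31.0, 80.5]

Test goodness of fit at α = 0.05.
Chi-square goodness of fit test:
H₀: observed counts match expected distribution
H₁: observed counts differ from expected distribution
df = k - 1 = 4
χ² = Σ(O - E)²/E
   = (51 - 31.6)²/31.6 + (14 - 7.3)²/7.3 + (24 - 35.6)²/35.6 + (29 - 31.0)²/31.0 + (68 - 80.5)²/80.5
   = 11.910 + 6.149 + 3.780 + 0.129 + 1.941
   = 23.91
p-value = 0.0001

Since p-value < α = 0.05, we reject H₀.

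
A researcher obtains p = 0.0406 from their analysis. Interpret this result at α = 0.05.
Since p = 0.0406 < α = 0.05, reject H₀.
There is sufficient evidence to reject the null hypothesis; the result is statistically significant at the 0.05 level.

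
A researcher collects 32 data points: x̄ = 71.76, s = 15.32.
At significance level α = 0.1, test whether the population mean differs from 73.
One-sample t-test:
H₀: μ = 73
H₁: μ ≠ 73
df = n - 1 = 31
t = (x̄ - μ₀) / (s/√n) = (71.76 - 73) / (15.32/√32) = -0.458
p-value = 0.6502

Since p-value > α = 0.1, we fail to reject H₀.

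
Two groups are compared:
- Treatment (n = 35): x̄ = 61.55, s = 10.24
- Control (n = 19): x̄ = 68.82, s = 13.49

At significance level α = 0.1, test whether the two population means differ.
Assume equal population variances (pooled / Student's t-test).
Student's two-sample t-test (equal variances):
H₀: μ₁ = μ₂
H₁: μ₁ ≠ μ₂
df = n₁ + n₂ - 2 = 52
Pooled variance s_p² = [(n₁-1)s₁² + (n₂-1)s₂²] / (n₁ + n₂ - 2) = [(34)(10.24²) + (18)(13.49²)] / 52 = 131.5538
SE = √(s_p²(1/n₁ + 1/n₂)) = √(131.5538 × (1/35 + 1/19)) = 3.2684
t = (x̄₁ - x̄₂) / SE = (61.55 - 68.82) / 3.2684 = -7.27 / 3.2684 = -2.224
p-value = 0.0305

Since p-value < α = 0.1, we reject H₀.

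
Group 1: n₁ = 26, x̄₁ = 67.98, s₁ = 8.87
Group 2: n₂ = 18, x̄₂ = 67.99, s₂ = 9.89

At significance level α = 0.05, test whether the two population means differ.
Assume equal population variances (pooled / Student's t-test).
Student's two-sample t-test (equal variances):
H₀: μ₁ = μ₂
H₁: μ₁ ≠ μ₂
df = n₁ + n₂ - 2 = 42
Pooled variance s_p² = [(n₁-1)s₁² + (n₂-1)s₂²] / (n₁ + n₂ - 2) = [(25)(8.87²) + (17)(9.89²)] / 42 = 86.4221
SE = √(s_p²(1/n₁ + 1/n₂)) = √(86.4221 × (1/26 + 1/18)) = 2.8505
t = (x̄₁ - x̄₂) / SE = (67.98 - 67.99) / 2.8505 = -0.01 / 2.8505 = -0.004
p-value = 0.9972

Since p-value > α = 0.05, we fail to reject H₀.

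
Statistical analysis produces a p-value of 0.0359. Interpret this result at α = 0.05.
Since p = 0.0359 < α = 0.05, reject H₀.
There is sufficient evidence to reject the null hypothesis; the result is statistically significant at the 0.05 level.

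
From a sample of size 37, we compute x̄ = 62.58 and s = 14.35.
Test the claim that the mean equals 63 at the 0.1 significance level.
One-sample t-test:
H₀: μ = 63
H₁: μ ≠ 63
df = n - 1 = 36
t = (x̄ - μ₀) / (s/√n) = (62.58 - 63) / (14.35/√37) = -0.178
p-value = 0.8597

Since p-value > α = 0.1, we fail to reject H₀.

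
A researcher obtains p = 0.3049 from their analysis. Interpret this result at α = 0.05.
Since p = 0.3049 > α = 0.05, fail to reject H₀.
There is insufficient evidence to reject the null hypothesis; the result is not statistically significant at the 0.05 level.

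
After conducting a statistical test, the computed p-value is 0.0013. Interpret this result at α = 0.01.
Since p = 0.0013 < α = 0.01, reject H₀.
There is sufficient evidence to reject the null hypothesis; the result is statistically significant at the 0.01 level.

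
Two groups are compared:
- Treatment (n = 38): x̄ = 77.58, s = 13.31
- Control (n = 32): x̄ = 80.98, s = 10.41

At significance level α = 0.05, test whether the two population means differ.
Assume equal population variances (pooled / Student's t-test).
Student's two-sample t-test (equal variances):
H₀: μ₁ = μ₂
H₁: μ₁ ≠ μ₂
df = n₁ + n₂ - 2 = 68
Pooled variance s_p² = [(n₁-1)s₁² + (n₂-1)s₂²] / (n₁ + n₂ - 2) = [(37)(13.31²) + (31)(10.41²)] / 68 = 145.7969
SE = √(s_p²(1/n₁ + 1/n₂)) = √(145.7969 × (1/38 + 1/32)) = 2.8971
t = (x̄₁ - x̄₂) / SE = (77.58 - 80.98) / 2.8971 = -3.40 / 2.8971 = -1.174
p-value = 0.2446

Since p-value > α = 0.05, we fail to reject H₀.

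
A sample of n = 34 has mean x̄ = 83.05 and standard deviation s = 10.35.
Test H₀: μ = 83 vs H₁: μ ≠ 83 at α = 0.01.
One-sample t-test:
H₀: μ = 83
H₁: μ ≠ 83
df = n - 1 = 33
t = (x̄ - μ₀) / (s/√n) = (83.05 - 83) / (10.35/√34) = 0.028
p-value = 0.9777

Since p-value > α = 0.01, we fail to reject H₀.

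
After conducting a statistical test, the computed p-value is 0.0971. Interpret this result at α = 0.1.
Since p = 0.0971 < α = 0.1, reject H₀.
There is sufficient evidence to reject the null hypothesis; the result is statistically significant at the 0.1 level.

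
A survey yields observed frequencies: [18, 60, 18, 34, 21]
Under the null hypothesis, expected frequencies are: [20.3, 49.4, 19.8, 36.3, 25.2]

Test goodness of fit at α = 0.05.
Chi-square goodness of fit test:
H₀: observed counts match expected distribution
H₁: observed counts differ from expected distribution
df = k - 1 = 4
χ² = Σ(O - E)²/E
   = (18 - 20.3)²/20.3 + (60 - 49.4)²/49.4 + (18 - 19.8)²/19.8 + (34 - 36.3)²/36.3 + (21 - 25.2)²/25.2
   = 0.261 + 2.274 + 0.164 + 0.146 + 0.700
   = 3.54
p-value = 0.4712

Since p-value > α = 0.05, we fail to reject H₀.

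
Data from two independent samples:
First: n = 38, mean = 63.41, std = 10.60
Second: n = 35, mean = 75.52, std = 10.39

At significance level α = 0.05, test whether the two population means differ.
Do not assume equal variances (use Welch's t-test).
Welch's two-sample t-test:
H₀: μ₁ = μ₂
H₁: μ₁ ≠ μ₂
s₁²/n₁ = 10.60²/38 = 2.9568,  s₂²/n₂ = 10.39²/35 = 3.0843
SE = √(s₁²/n₁ + s₂²/n₂) = √(2.9568 + 3.0843) = 2.4579
df (Welch-Satterthwaite) = (s₁²/n₁ + s₂²/n₂)² / [(s₁²/n₁)²/(n₁-1) + (s₂²/n₂)²/(n₂-1)] ≈ 70.72
t = (x̄₁ - x̄₂) / SE = (63.41 - 75.52) / 2.4579 = -12.11 / 2.4579 = -4.927
p-value < 0.0001

Since p-value < α = 0.05, we reject H₀.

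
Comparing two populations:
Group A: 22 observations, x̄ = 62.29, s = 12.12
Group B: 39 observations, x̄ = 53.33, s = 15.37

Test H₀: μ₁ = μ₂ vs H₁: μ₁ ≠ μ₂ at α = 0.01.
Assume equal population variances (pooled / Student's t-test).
Student's two-sample t-test (equal variances):
H₀: μ₁ = μ₂
H₁: μ₁ ≠ μ₂
df = n₁ + n₂ - 2 = 59
Pooled variance s_p² = [(n₁-1)s₁² + (n₂-1)s₂²] / (n₁ + n₂ - 2) = [(21)(12.12²) + (38)(15.37²)] / 59 = 204.4370
SE = √(s_p²(1/n₁ + 1/n₂)) = √(204.4370 × (1/22 + 1/39)) = 3.8124
t = (x̄₁ - x̄₂) / SE = (62.29 - 53.33) / 3.8124 = 8.96 / 3.8124 = 2.350
p-value = 0.0221

Since p-value > α = 0.01, we fail to reject H₀.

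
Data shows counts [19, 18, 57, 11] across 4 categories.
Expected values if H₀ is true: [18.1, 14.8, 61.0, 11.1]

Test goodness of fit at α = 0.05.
Chi-square goodness of fit test:
H₀: observed counts match expected distribution
H₁: observed counts differ from expected distribution
df = k - 1 = 3
χ² = Σ(O - E)²/E
   = (19 - 18.1)²/18.1 + (18 - 14.8)²/14.8 + (57 - 61.0)²/61.0 + (11 - 11.1)²/11.1
   = 0.045 + 0.692 + 0.262 + 0.001
   = 1.00
p-value = 0.8013

Since p-value > α = 0.05, we fail to reject H₀.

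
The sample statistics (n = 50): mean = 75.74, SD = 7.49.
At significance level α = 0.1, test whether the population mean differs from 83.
One-sample t-test:
H₀: μ = 83
H₁: μ ≠ 83
df = n - 1 = 49
t = (x̄ - μ₀) / (s/√n) = (75.74 - 83) / (7.49/√50) = -6.854
p-value < 0.0001

Since p-value < α = 0.1, we reject H₀.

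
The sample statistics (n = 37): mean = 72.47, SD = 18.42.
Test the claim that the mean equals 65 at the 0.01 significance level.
One-sample t-test:
H₀: μ = 65
H₁: μ ≠ 65
df = n - 1 = 36
t = (x̄ - μ₀) / (s/√n) = (72.47 - 65) / (18.42/√37) = 2.467
p-value = 0.0185

Since p-value > α = 0.01, we fail to reject H₀.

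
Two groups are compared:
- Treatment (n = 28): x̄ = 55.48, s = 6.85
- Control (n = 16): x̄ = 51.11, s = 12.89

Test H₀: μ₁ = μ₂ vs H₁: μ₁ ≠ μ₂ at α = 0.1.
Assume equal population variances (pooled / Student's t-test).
Student's two-sample t-test (equal variances):
H₀: μ₁ = μ₂
H₁: μ₁ ≠ μ₂
df = n₁ + n₂ - 2 = 42
Pooled variance s_p² = [(n₁-1)s₁² + (n₂-1)s₂²] / (n₁ + n₂ - 2) = [(27)(6.85²) + (15)(12.89²)] / 42 = 89.5045
SE = √(s_p²(1/n₁ + 1/n₂)) = √(89.5045 × (1/28 + 1/16)) = 2.9649
t = (x̄₁ - x̄₂) / SE = (55.48 - 51.11) / 2.9649 = 4.37 / 2.9649 = 1.474
p-value = 0.1480

Since p-value > α = 0.1, we fail to reject H₀.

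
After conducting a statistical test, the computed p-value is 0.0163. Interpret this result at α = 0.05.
Since p = 0.0163 < α = 0.05, reject H₀.
There is sufficient evidence to reject the null hypothesis; the result is statistically significant at the 0.05 level.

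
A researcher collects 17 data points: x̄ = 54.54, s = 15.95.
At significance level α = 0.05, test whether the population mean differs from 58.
One-sample t-test:
H₀: μ = 58
H₁: μ ≠ 58
df = n - 1 = 16
t = (x̄ - μ₀) / (s/√n) = (54.54 - 58) / (15.95/√17) = -0.894
p-value = 0.3844

Since p-value > α = 0.05, we fail to reject H₀.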